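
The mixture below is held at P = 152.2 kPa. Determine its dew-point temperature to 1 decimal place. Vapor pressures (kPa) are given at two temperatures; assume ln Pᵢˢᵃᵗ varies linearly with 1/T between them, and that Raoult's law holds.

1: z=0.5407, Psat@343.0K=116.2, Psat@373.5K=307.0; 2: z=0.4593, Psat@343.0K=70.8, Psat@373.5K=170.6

Dew-point temperature: Σzᵢ·P/Pᵢˢᵃᵗ(T) = 1. Interpolate ln Pᵢˢᵃᵗ = aᵢ + bᵢ/T.
  T = 343.0 K: ΣzᵢP/Pᵢˢᵃᵗ = 1.6956
  T = 373.5 K: ΣzᵢP/Pᵢˢᵃᵗ = 0.6778
  T = 358.2 K: ΣzᵢP/Pᵢˢᵃᵗ = 1.0526
  T = 365.9 K: ΣzᵢP/Pᵢˢᵃᵗ = 0.8396
  T = 362.0 K: ΣzᵢP/Pᵢˢᵃᵗ = 0.9403
  T = 360.1 K: ΣzᵢP/Pᵢˢᵃᵗ = 0.9946
Interpolating between 358.2 K and 360.1 K gives T ≈ 359.9 K.

T = 359.9 K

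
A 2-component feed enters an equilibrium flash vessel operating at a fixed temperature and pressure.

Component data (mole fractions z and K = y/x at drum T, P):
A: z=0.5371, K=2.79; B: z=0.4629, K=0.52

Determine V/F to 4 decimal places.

Rachford–Rice: g(V/F) = Σ zᵢ(Kᵢ−1)/(1+V/F(Kᵢ−1)) = 0.
g(0) = ΣzᵢKᵢ − 1 = 0.7392 and g(1) = 1 − Σzᵢ/Kᵢ = -0.0827, so a root lies in (0, 1).
Binary case is linear: z₁(K₁−1)(1+V/F(K₂−1)) + z₂(K₂−1)(1+V/F(K₁−1)) = 0
⇒ V/F = [z₁(K₁−1)+z₂(K₂−1)] / [−(K₁−1)(K₂−1)] = 0.73922/0.85920 = 0.8604

V/F = 0.8604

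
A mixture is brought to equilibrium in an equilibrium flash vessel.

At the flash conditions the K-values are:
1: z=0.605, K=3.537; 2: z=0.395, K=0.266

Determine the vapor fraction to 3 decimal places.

Let ψ = V/F and solve Σ zᵢ(Kᵢ−1)/(1+ψ(Kᵢ−1)) = 0.
g(0) = ΣzᵢKᵢ − 1 = 1.245 and g(1) = 1 − Σzᵢ/Kᵢ = -0.656, so a root lies in (0, 1).
Binary case is linear: z₁(K₁−1)(1+ψ(K₂−1)) + z₂(K₂−1)(1+ψ(K₁−1)) = 0
⇒ ψ = [z₁(K₁−1)+z₂(K₂−1)] / [−(K₁−1)(K₂−1)] = 1.2450/1.8622 = 0.669

ψ = 0.669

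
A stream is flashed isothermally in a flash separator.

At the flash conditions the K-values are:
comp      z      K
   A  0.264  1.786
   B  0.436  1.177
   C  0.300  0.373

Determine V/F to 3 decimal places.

V/F = 0.332

Material balance + equilibrium reduce to Σ zᵢ(Kᵢ−1)/(1+V/F(Kᵢ−1)) = 0.
Feasibility: ΣzᵢKᵢ = 1.097, Σzᵢ/Kᵢ = 1.323 — both > 1, two phases present.
Newton–Raphson from V/F = 0.56:
  V/F = 0.560: g = -0.0756, g' = -0.370 → V/F = 0.356
  V/F = 0.356: g = -0.0073, g' = -0.307 → V/F = 0.332
Converged at V/F = 0.332.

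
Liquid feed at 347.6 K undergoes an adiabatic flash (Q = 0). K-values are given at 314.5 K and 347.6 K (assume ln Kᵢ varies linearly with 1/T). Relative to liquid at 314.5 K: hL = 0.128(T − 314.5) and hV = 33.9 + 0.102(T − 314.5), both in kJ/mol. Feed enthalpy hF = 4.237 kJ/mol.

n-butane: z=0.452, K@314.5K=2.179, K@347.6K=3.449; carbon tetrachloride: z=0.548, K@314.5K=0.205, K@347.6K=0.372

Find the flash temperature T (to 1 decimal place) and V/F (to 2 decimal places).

T = 315.6 K, V/F = 0.12

Adiabatic flash: solve Rachford–Rice at each trial T, then check hF = ψ·hV(T) + (1−ψ)·hL(T).
  T = 314.5 K: K = (2.179, 0.205), RR gives ψ = 0.104, H_out = 3.517 kJ/mol
  T = 347.6 K: K = (3.449, 0.372), RR gives ψ = 0.496, H_out = 20.624 kJ/mol
  T = 331.1 K: K = (2.775, 0.281), RR gives ψ = 0.320, H_out = 12.819 kJ/mol
  T = 322.8 K: K = (2.467, 0.241), RR gives ψ = 0.222, H_out = 8.531 kJ/mol
  T = 318.6 K: K = (2.319, 0.222), RR gives ψ = 0.165, H_out = 6.118 kJ/mol
  T = 316.6 K: K = (2.250, 0.214), RR gives ψ = 0.136, H_out = 4.884 kJ/mol
Linear interpolation between T = 314.5 (H_out = 3.517) and T = 316.6 (H_out = 4.884) on hF = 4.237 gives T ≈ 315.6 K, at which ψ = 0.12.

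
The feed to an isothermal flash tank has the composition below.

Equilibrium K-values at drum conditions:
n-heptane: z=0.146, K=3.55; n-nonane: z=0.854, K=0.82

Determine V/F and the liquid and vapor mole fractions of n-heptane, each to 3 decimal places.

Material balance + equilibrium reduce to Σ zᵢ(Kᵢ−1)/(1+V/F(Kᵢ−1)) = 0.
Check two-phase: ΣzᵢKᵢ = 1.219 > 1 and Σzᵢ/Kᵢ = 1.083 > 1, so g(0) = 0.219 > 0 and g(1) = -0.083 < 0.
Newton iteration, V/F⁰ = 0.5:
  V/F = 0.500: g = -0.0053, g' = -0.217 → V/F = 0.476
Converged at V/F = 0.476.
Compositions from xᵢ = zᵢ/(1+V/F(Kᵢ−1)), yᵢ = Kᵢxᵢ:
  n-heptane: x = 0.066, y = 0.234
  n-nonane: x = 0.934, y = 0.766

V/F = 0.476, x_n-heptane = 0.066, y_n-heptane = 0.234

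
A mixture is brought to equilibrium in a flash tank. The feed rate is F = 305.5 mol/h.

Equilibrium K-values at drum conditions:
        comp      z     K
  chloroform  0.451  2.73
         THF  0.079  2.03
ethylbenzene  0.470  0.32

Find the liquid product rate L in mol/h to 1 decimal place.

Iterate (Newton) starting at ψ = 0.5:
  ψ = 0.500: g = -0.0122, g' = -0.924 → ψ = 0.487
Converged at ψ = 0.487.
Then V = ψ·F = 0.4868·305.5 = 148.7 mol/h and L = F − V = 156.8 mol/h.

L = 156.8 mol/h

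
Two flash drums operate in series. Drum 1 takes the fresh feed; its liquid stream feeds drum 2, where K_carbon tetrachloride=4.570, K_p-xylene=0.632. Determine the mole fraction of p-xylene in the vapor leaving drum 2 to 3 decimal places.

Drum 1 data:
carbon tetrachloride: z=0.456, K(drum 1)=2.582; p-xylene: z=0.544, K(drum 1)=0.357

Drum 1:
Binary case is linear: z₁(K₁−1)(1+ψ₁(K₂−1)) + z₂(K₂−1)(1+ψ₁(K₁−1)) = 0
⇒ ψ₁ = [z₁(K₁−1)+z₂(K₂−1)] / [−(K₁−1)(K₂−1)] = 0.3716/1.0172 = 0.365
Drum-1 compositions:
  carbon tetrachloride: x = 0.289, y = 0.746
  p-xylene: x = 0.711, y = 0.254
Drum-2 feed = drum-1 liquid: z₂ = (0.2890, 0.7110).
Drum 2:
Material balance + equilibrium reduce to Σ zᵢ(Kᵢ−1)/(1+ψ₂(Kᵢ−1)) = 0.
Feasibility: ΣzᵢKᵢ = 1.770, Σzᵢ/Kᵢ = 1.188 — both > 1, two phases present.
Iterate (Newton) starting at ψ₂ = 0.38:
  ψ₂ = 0.380: g = 0.1336, g' = -0.793 → ψ₂ = 0.548
  ψ₂ = 0.548: g = 0.0210, g' = -0.572 → ψ₂ = 0.585
  ψ₂ = 0.585: g = 0.0006, g' = -0.542 → ψ₂ = 0.586
Converged at ψ₂ = 0.586.
  carbon tetrachloride: x = 0.093, y = 0.427
  p-xylene: x = 0.907, y = 0.573

y_p-xylene (drum 2) = 0.573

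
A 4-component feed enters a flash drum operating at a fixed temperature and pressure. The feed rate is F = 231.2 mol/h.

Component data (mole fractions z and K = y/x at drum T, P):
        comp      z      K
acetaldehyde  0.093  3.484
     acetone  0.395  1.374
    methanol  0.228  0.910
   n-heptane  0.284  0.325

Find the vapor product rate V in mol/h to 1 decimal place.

V = 71.3 mol/h

Newton–Raphson from β = 0.5:
  β = 0.500: g = -0.0834, g' = -0.450 → β = 0.315
  β = 0.315: g = -0.0028, g' = -0.436 → β = 0.309
Converged at β = 0.309.
Then V = β·F = 0.3085·231.2 = 71.3 mol/h and L = F − V = 159.9 mol/h.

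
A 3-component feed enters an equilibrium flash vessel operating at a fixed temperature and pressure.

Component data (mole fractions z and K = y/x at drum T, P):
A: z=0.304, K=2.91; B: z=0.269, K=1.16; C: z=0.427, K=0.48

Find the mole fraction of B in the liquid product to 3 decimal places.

Material balance + equilibrium reduce to Σ zᵢ(Kᵢ−1)/(1+ψ(Kᵢ−1)) = 0.
Check two-phase: ΣzᵢKᵢ = 1.402 > 1 and Σzᵢ/Kᵢ = 1.226 > 1, so g(0) = 0.402 > 0 and g(1) = -0.226 < 0.
Newton–Raphson from ψ = 0.52:
  ψ = 0.520: g = 0.0267, g' = -0.502 → ψ = 0.573
  ψ = 0.573: g = 0.0003, g' = -0.493 → ψ = 0.574
Converged at ψ = 0.574.
Compositions from xᵢ = zᵢ/(1+ψ(Kᵢ−1)), yᵢ = Kᵢxᵢ:
  A: x = 0.145, y = 0.422
  B: x = 0.246, y = 0.286
  C: x = 0.609, y = 0.292

x_B = 0.246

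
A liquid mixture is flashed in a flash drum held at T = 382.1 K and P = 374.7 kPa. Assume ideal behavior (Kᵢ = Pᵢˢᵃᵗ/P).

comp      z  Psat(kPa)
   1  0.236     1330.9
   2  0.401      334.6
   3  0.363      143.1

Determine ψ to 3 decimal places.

ψ = 0.331

Raoult's law: Kᵢ = Pᵢˢᵃᵗ/P = Pᵢˢᵃᵗ/374.7.
  K_1 = 1330.9/374.7 = 3.55191, K_2 = 334.6/374.7 = 0.89298, K_3 = 143.1/374.7 = 0.38191
Rachford–Rice: g(ψ) = Σ zᵢ(Kᵢ−1)/(1+ψ(Kᵢ−1)) = 0.
g(0) = ΣzᵢKᵢ − 1 = 0.335 and g(1) = 1 − Σzᵢ/Kᵢ = -0.466, so a root lies in (0, 1).
Newton iteration, ψ⁰ = 0.5:
  ψ = 0.500: g = -0.1054, g' = -0.592 → ψ = 0.322
  ψ = 0.322: g = 0.0061, g' = -0.684 → ψ = 0.331
Converged at ψ = 0.331.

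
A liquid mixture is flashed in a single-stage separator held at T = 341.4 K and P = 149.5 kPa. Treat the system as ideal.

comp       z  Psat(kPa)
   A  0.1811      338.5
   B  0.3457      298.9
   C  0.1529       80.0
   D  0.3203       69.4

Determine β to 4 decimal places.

β = 0.5892

Raoult's law: Kᵢ = Pᵢˢᵃᵗ/P = Pᵢˢᵃᵗ/149.5.
  K_A = 338.5/149.5 = 2.264214, K_B = 298.9/149.5 = 1.999331, K_C = 80.0/149.5 = 0.535117, K_D = 69.4/149.5 = 0.464214
Let β = V/F and solve Σ zᵢ(Kᵢ−1)/(1+β(Kᵢ−1)) = 0.
Check two-phase: ΣzᵢKᵢ = 1.3317 > 1 and Σzᵢ/Kᵢ = 1.2286 > 1, so g(0) = 0.3317 > 0 and g(1) = -0.2286 < 0.
Newton–Raphson from β = 0.5:
  β = 0.5000: g = 0.04363, g' = -0.4898 → β = 0.5891
  β = 0.5891: g = 0.00004, g' = -0.4908 → β = 0.5892
Converged at β = 0.5892.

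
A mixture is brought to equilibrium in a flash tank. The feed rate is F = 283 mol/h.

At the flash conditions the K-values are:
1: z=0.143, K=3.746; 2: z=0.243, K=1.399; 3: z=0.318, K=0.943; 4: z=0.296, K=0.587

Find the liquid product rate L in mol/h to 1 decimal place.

Let ψ = V/F and solve Σ zᵢ(Kᵢ−1)/(1+ψ(Kᵢ−1)) = 0.
Check two-phase: ΣzᵢKᵢ = 1.349 > 1 and Σzᵢ/Kᵢ = 1.053 > 1, so g(0) = 0.349 > 0 and g(1) = -0.053 < 0.
Iterate (Newton) starting at ψ = 0.59:
  ψ = 0.590: g = 0.0480, g' = -0.272 → ψ = 0.766
  ψ = 0.766: g = 0.0029, g' = -0.244 → ψ = 0.778
Converged at ψ = 0.778.
Then V = ψ·F = 0.7784·283 = 220.3 mol/h and L = F − V = 62.7 mol/h.

L = 62.7 mol/h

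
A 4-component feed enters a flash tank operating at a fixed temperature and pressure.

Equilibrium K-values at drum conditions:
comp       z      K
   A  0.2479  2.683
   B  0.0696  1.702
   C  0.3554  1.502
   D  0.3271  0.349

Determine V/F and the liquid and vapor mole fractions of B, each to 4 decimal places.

Material balance + equilibrium reduce to Σ zᵢ(Kᵢ−1)/(1+V/F(Kᵢ−1)) = 0.
Check two-phase: ΣzᵢKᵢ = 1.4315 > 1 and Σzᵢ/Kᵢ = 1.3072 > 1, so g(0) = 0.4315 > 0 and g(1) = -0.3072 < 0.
Newton–Raphson from V/F = 0.5:
  V/F = 0.5000: g = 0.08964, g' = -0.5878 → V/F = 0.6525
  V/F = 0.6525: g = -0.00344, g' = -0.6454 → V/F = 0.6472
Converged at V/F = 0.6472.
Compositions from xᵢ = zᵢ/(1+V/F(Kᵢ−1)), yᵢ = Kᵢxᵢ:
  A: x = 0.1187, y = 0.3184
  B: x = 0.0479, y = 0.0815
  C: x = 0.2683, y = 0.4029
  D: x = 0.5652, y = 0.1973

V/F = 0.6472, x_B = 0.0479, y_B = 0.0815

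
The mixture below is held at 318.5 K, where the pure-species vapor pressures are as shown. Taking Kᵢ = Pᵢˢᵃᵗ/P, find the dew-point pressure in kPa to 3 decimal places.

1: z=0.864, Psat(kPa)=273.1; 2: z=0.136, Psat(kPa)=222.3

At the dew point ψ → 1, so Σzᵢ/Kᵢ = 1 with Kᵢ = Pᵢˢᵃᵗ/P ⇒ 1/P = Σzᵢ/Pᵢˢᵃᵗ.
1/P = 0.864/273.1 + 0.136/222.3 = 0.003775 ⇒ P = 264.868 kPa

Pdew = 264.868 kPa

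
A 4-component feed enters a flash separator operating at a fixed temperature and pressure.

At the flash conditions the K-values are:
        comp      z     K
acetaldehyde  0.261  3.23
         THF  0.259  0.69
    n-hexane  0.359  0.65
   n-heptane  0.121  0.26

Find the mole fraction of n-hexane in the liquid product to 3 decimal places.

x_n-hexane = 0.402

Let ψ = V/F and solve Σ zᵢ(Kᵢ−1)/(1+ψ(Kᵢ−1)) = 0.
g(0) = ΣzᵢKᵢ − 1 = 0.287 and g(1) = 1 − Σzᵢ/Kᵢ = -0.474, so a root lies in (0, 1).
Iterate (Newton) starting at ψ = 0.47:
  ψ = 0.470: g = -0.0975, g' = -0.562 → ψ = 0.297
  ψ = 0.297: g = 0.0070, g' = -0.664 → ψ = 0.307
Converged at ψ = 0.307.
Compositions from xᵢ = zᵢ/(1+ψ(Kᵢ−1)), yᵢ = Kᵢxᵢ:
  acetaldehyde: x = 0.155, y = 0.500
  THF: x = 0.286, y = 0.198
  n-hexane: x = 0.402, y = 0.261
  n-heptane: x = 0.157, y = 0.041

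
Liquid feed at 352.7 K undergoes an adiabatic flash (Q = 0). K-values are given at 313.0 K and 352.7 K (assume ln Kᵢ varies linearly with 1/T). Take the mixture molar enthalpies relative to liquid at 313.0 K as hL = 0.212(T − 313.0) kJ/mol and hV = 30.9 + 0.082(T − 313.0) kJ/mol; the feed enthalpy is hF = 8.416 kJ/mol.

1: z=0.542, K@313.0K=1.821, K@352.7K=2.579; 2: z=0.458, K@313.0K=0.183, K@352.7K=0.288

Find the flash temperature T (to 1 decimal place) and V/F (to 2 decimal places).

Adiabatic flash: solve Rachford–Rice at each trial T, then check hF = ψ·hV(T) + (1−ψ)·hL(T).
  T = 313.0 K: K = (1.821, 0.183), RR gives ψ = 0.106, H_out = 3.261 kJ/mol
  T = 352.7 K: K = (2.579, 0.288), RR gives ψ = 0.471, H_out = 20.544 kJ/mol
  T = 332.9 K: K = (2.191, 0.233), RR gives ψ = 0.322, H_out = 13.331 kJ/mol
  T = 322.9 K: K = (2.002, 0.207), RR gives ψ = 0.226, H_out = 8.805 kJ/mol
  T = 317.9 K: K = (1.910, 0.195), RR gives ψ = 0.170, H_out = 6.174 kJ/mol
  T = 320.4 K: K = (1.956, 0.201), RR gives ψ = 0.199, H_out = 7.527 kJ/mol
  T = 321.6 K: K = (1.978, 0.204), RR gives ψ = 0.212, H_out = 8.150 kJ/mol
Linear interpolation between T = 321.6 (H_out = 8.150) and T = 322.9 (H_out = 8.805) on hF = 8.416 gives T ≈ 322.1 K, at which ψ = 0.22.

T = 322.1 K, V/F = 0.22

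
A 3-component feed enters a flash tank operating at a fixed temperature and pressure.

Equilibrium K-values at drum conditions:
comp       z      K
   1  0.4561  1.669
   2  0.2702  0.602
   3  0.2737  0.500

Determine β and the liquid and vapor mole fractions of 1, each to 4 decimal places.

Let β = V/F and solve Σ zᵢ(Kᵢ−1)/(1+β(Kᵢ−1)) = 0.
Feasibility: ΣzᵢKᵢ = 1.0607, Σzᵢ/Kᵢ = 1.2695 — both > 1, two phases present.
Iterate (Newton) starting at β = 0.69:
  β = 0.6900: g = -0.14842, g' = -0.3364 → β = 0.2488
  β = 0.2488: g = -0.01406, g' = -0.2920 → β = 0.2006
  β = 0.2006: g = 0.00004, g' = -0.2938 → β = 0.2008
Converged at β = 0.2008.
Compositions from xᵢ = zᵢ/(1+β(Kᵢ−1)), yᵢ = Kᵢxᵢ:
  1: x = 0.4021, y = 0.6711
  2: x = 0.2937, y = 0.1768
  3: x = 0.3042, y = 0.1521

β = 0.2008, x_1 = 0.4021, y_1 = 0.6711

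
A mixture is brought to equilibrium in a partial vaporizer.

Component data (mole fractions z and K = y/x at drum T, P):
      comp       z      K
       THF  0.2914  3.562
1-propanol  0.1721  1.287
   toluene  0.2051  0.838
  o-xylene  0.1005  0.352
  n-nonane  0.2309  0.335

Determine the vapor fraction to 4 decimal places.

Material balance + equilibrium reduce to Σ zᵢ(Kᵢ−1)/(1+ψ(Kᵢ−1)) = 0.
g(0) = ΣzᵢKᵢ − 1 = 0.5441 and g(1) = 1 − Σzᵢ/Kᵢ = -0.4350, so a root lies in (0, 1).
Iterate (Newton) starting at ψ = 0.5:
  ψ = 0.5000: g = 0.00797, g' = -0.7064 → ψ = 0.5113
Converged at ψ = 0.5113.

ψ = 0.5113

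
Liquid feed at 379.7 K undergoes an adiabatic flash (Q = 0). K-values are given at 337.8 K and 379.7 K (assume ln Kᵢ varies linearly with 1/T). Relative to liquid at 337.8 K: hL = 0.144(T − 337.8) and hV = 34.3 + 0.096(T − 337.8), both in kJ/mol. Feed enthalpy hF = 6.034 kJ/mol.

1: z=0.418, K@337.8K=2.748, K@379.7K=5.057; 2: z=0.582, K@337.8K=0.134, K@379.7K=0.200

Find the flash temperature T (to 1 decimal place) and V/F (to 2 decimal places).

T = 339.8 K, V/F = 0.17

Adiabatic flash: solve Rachford–Rice at each trial T, then check hF = ψ·hV(T) + (1−ψ)·hL(T).
  T = 337.8 K: K = (2.748, 0.134), RR gives ψ = 0.150, H_out = 5.136 kJ/mol
  T = 379.7 K: K = (5.057, 0.200), RR gives ψ = 0.379, H_out = 18.272 kJ/mol
  T = 358.8 K: K = (3.798, 0.166), RR gives ψ = 0.293, H_out = 12.778 kJ/mol
  T = 348.3 K: K = (3.246, 0.149), RR gives ψ = 0.232, H_out = 9.365 kJ/mol
  T = 343.1 K: K = (2.993, 0.142), RR gives ψ = 0.195, H_out = 7.402 kJ/mol
  T = 340.5 K: K = (2.871, 0.138), RR gives ψ = 0.174, H_out = 6.328 kJ/mol
  T = 339.1 K: K = (2.807, 0.136), RR gives ψ = 0.162, H_out = 5.721 kJ/mol
Linear interpolation between T = 339.1 (H_out = 5.721) and T = 340.5 (H_out = 6.328) on hF = 6.034 gives T ≈ 339.8 K, at which ψ = 0.17.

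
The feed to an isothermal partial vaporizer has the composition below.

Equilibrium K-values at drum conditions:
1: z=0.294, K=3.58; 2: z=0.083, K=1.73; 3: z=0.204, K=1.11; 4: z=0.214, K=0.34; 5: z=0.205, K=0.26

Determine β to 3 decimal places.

Newton–Raphson from β = 0.47:
  β = 0.470: g = -0.0281, g' = -0.886 → β = 0.438
Converged at β = 0.438.

β = 0.438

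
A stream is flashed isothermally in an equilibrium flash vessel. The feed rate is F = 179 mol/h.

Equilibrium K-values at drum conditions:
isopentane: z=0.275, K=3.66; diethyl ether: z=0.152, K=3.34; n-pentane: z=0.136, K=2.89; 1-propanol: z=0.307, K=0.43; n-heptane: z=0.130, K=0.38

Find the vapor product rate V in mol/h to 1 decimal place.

Rachford–Rice: g(V/F) = Σ zᵢ(Kᵢ−1)/(1+V/F(Kᵢ−1)) = 0.
Check two-phase: ΣzᵢKᵢ = 2.089 > 1 and Σzᵢ/Kᵢ = 1.224 > 1, so g(0) = 1.089 > 0 and g(1) = -0.224 < 0.
Newton–Raphson from V/F = 0.51:
  V/F = 0.510: g = 0.2389, g' = -0.954 → V/F = 0.760
  V/F = 0.760: g = 0.0142, g' = -0.892 → V/F = 0.776
Converged at V/F = 0.776.
Then V = V/F·F = 0.7761·179 = 138.9 mol/h and L = F − V = 40.1 mol/h.

V = 138.9 mol/h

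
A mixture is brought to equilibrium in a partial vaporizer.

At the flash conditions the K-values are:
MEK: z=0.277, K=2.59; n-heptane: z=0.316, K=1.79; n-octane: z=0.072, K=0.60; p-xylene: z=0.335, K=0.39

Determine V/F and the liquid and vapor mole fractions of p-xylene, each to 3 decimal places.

V/F = 0.656, x_p-xylene = 0.559, y_p-xylene = 0.218

Material balance + equilibrium reduce to Σ zᵢ(Kᵢ−1)/(1+V/F(Kᵢ−1)) = 0.
g(0) = ΣzᵢKᵢ − 1 = 0.457 and g(1) = 1 − Σzᵢ/Kᵢ = -0.262, so a root lies in (0, 1).
Newton–Raphson from V/F = 0.5:
  V/F = 0.500: g = 0.0943, g' = -0.595 → V/F = 0.659
  V/F = 0.659: g = -0.0013, g' = -0.622 → V/F = 0.656
Converged at V/F = 0.656.
Compositions from xᵢ = zᵢ/(1+V/F(Kᵢ−1)), yᵢ = Kᵢxᵢ:
  MEK: x = 0.136, y = 0.351
  n-heptane: x = 0.208, y = 0.372
  n-octane: x = 0.098, y = 0.059
  p-xylene: x = 0.559, y = 0.218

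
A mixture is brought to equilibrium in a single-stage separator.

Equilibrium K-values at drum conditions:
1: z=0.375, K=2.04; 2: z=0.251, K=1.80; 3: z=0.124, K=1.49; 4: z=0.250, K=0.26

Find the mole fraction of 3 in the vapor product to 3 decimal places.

y_3 = 0.137

Newton iteration, β⁰ = 0.5:
  β = 0.500: g = 0.1552, g' = -0.622 → β = 0.750
  β = 0.750: g = -0.0263, g' = -0.897 → β = 0.720
  β = 0.720: g = -0.0008, g' = -0.841 → β = 0.719
Converged at β = 0.719.
Compositions from xᵢ = zᵢ/(1+β(Kᵢ−1)), yᵢ = Kᵢxᵢ:
  1: x = 0.215, y = 0.438
  2: x = 0.159, y = 0.287
  3: x = 0.092, y = 0.137
  4: x = 0.534, y = 0.139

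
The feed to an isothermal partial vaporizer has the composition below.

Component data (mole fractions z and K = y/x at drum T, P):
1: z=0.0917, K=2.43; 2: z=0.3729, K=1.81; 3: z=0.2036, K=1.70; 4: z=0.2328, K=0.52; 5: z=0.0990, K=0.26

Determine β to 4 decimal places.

β = 0.7591

Material balance + equilibrium reduce to Σ zᵢ(Kᵢ−1)/(1+β(Kᵢ−1)) = 0.
g(0) = ΣzᵢKᵢ − 1 = 0.3907 and g(1) = 1 − Σzᵢ/Kᵢ = -0.1920, so a root lies in (0, 1).
Newton iteration, β⁰ = 0.5:
  β = 0.5000: g = 0.13370, g' = -0.4719 → β = 0.7833
  β = 0.7833: g = -0.01467, g' = -0.6195 → β = 0.7596
  β = 0.7596: g = -0.00030, g' = -0.5950 → β = 0.7591
Converged at β = 0.7591.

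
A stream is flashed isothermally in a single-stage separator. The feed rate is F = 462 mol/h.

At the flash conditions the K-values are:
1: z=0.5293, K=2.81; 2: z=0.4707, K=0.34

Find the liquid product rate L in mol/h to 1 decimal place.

L = 211.6 mol/h

Binary case is linear: z₁(K₁−1)(1+ψ(K₂−1)) + z₂(K₂−1)(1+ψ(K₁−1)) = 0
⇒ ψ = [z₁(K₁−1)+z₂(K₂−1)] / [−(K₁−1)(K₂−1)] = 0.64737/1.19460 = 0.5419
Then V = ψ·F = 0.5419·462 = 250.4 mol/h and L = F − V = 211.6 mol/h.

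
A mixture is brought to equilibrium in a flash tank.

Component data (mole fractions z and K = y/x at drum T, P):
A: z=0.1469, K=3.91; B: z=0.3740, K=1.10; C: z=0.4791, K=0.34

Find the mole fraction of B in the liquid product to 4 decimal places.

x_B = 0.3692

Rachford–Rice: g(V/F) = Σ zᵢ(Kᵢ−1)/(1+V/F(Kᵢ−1)) = 0.
Check two-phase: ΣzᵢKᵢ = 1.1487 > 1 and Σzᵢ/Kᵢ = 1.7867 > 1, so g(0) = 0.1487 > 0 and g(1) = -0.7867 < 0.
Newton–Raphson from V/F = 0.5:
  V/F = 0.5000: g = -0.26220, g' = -0.6747 → V/F = 0.1114
  V/F = 0.1114: g = 0.01854, g' = -0.9563 → V/F = 0.1308
  V/F = 0.1308: g = 0.00050, g' = -0.9063 → V/F = 0.1313
Converged at V/F = 0.1313.
Compositions from xᵢ = zᵢ/(1+V/F(Kᵢ−1)), yᵢ = Kᵢxᵢ:
  A: x = 0.1063, y = 0.4156
  B: x = 0.3692, y = 0.4061
  C: x = 0.5246, y = 0.1784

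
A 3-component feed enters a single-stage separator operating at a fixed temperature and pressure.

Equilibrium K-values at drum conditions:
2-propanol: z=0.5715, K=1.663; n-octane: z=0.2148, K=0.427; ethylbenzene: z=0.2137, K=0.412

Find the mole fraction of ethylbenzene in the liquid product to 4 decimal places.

Material balance + equilibrium reduce to Σ zᵢ(Kᵢ−1)/(1+ψ(Kᵢ−1)) = 0.
g(0) = ΣzᵢKᵢ − 1 = 0.1302 and g(1) = 1 − Σzᵢ/Kᵢ = -0.3654, so a root lies in (0, 1).
Newton iteration, ψ⁰ = 0.49:
  ψ = 0.4900: g = -0.06165, g' = -0.4252 → ψ = 0.3450
  ψ = 0.3450: g = -0.00268, g' = -0.3922 → ψ = 0.3382
Converged at ψ = 0.3382.
Compositions from xᵢ = zᵢ/(1+ψ(Kᵢ−1)), yᵢ = Kᵢxᵢ:
  2-propanol: x = 0.4668, y = 0.7763
  n-octane: x = 0.2664, y = 0.1138
  ethylbenzene: x = 0.2667, y = 0.1099

x_ethylbenzene = 0.2667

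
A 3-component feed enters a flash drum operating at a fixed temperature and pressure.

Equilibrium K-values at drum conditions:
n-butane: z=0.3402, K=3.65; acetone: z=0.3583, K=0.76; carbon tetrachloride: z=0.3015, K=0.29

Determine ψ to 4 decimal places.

ψ = 0.4503

Rachford–Rice: g(ψ) = Σ zᵢ(Kᵢ−1)/(1+ψ(Kᵢ−1)) = 0.
Check two-phase: ΣzᵢKᵢ = 1.6015 > 1 and Σzᵢ/Kᵢ = 1.6043 > 1, so g(0) = 0.6015 > 0 and g(1) = -0.6043 < 0.
Newton–Raphson from ψ = 0.44:
  ψ = 0.4400: g = 0.00875, g' = -0.8565 → ψ = 0.4502
  ψ = 0.4502: g = 0.00003, g' = -0.8510 → ψ = 0.4503
Converged at ψ = 0.4503.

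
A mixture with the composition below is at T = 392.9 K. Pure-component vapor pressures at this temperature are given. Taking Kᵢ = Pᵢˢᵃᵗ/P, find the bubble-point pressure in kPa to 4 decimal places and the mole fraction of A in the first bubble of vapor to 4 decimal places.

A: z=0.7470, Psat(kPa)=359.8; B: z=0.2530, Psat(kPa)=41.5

At the bubble point ψ → 0, so ΣzᵢKᵢ = 1 with Kᵢ = Pᵢˢᵃᵗ/P ⇒ P = ΣzᵢPᵢˢᵃᵗ.
P = 0.7470·359.8 + 0.2530·41.5 = 279.2701 kPa
yᵢ = zᵢPᵢˢᵃᵗ/P ⇒ y_A = 0.7470·359.8/279.2701 = 0.9624

Pbub = 279.2701 kPa, y_A = 0.9624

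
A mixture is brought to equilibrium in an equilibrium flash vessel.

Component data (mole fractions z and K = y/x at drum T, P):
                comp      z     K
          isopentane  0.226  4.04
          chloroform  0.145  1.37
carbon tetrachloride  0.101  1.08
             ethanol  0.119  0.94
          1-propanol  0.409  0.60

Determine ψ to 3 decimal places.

ψ = 0.803

Let ψ = V/F and solve Σ zᵢ(Kᵢ−1)/(1+ψ(Kᵢ−1)) = 0.
g(0) = ΣzᵢKᵢ − 1 = 0.578 and g(1) = 1 − Σzᵢ/Kᵢ = -0.064, so a root lies in (0, 1).
Newton iteration, ψ⁰ = 0.56:
  ψ = 0.560: g = 0.0882, g' = -0.409 → ψ = 0.775
  ψ = 0.775: g = 0.0093, g' = -0.336 → ψ = 0.803
Converged at ψ = 0.803.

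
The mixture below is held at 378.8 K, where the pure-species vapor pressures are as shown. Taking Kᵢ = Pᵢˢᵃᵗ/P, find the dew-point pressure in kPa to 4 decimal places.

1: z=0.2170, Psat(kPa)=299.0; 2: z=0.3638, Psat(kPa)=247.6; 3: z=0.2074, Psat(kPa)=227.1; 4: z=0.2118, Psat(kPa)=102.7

At the dew point ψ → 1, so Σzᵢ/Kᵢ = 1 with Kᵢ = Pᵢˢᵃᵗ/P ⇒ 1/P = Σzᵢ/Pᵢˢᵃᵗ.
1/P = 0.2170/299.0 + 0.3638/247.6 + 0.2074/227.1 + 0.2118/102.7 = 0.0051706 ⇒ P = 193.4001 kPa

Pdew = 193.4001 kPa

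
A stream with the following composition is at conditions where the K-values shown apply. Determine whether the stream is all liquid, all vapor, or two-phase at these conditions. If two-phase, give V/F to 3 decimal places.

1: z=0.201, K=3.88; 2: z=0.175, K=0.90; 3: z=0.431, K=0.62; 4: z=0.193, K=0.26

two-phase, V/F = 0.205

ΣzᵢKᵢ = 1.255; Σzᵢ/Kᵢ = 1.684.
Both exceed 1, so a two-phase solution exists.
Let ψ = V/F and solve Σ zᵢ(Kᵢ−1)/(1+ψ(Kᵢ−1)) = 0.
Iterate (Newton) starting at ψ = 0.5:
  ψ = 0.500: g = -0.2101, g' = -0.643 → ψ = 0.173
  ψ = 0.173: g = 0.0291, g' = -0.954 → ψ = 0.204
  ψ = 0.204: g = 0.0011, g' = -0.883 → ψ = 0.205
Converged at ψ = 0.205.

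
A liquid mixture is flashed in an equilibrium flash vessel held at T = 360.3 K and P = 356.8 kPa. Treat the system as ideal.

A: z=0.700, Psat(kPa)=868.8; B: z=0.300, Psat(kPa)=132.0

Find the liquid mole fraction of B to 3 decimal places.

Raoult's law: Kᵢ = Pᵢˢᵃᵗ/P = Pᵢˢᵃᵗ/356.8.
  K_A = 868.8/356.8 = 2.43498, K_B = 132.0/356.8 = 0.36996
Rachford–Rice: g(V/F) = Σ zᵢ(Kᵢ−1)/(1+V/F(Kᵢ−1)) = 0.
g(0) = ΣzᵢKᵢ − 1 = 0.815 and g(1) = 1 − Σzᵢ/Kᵢ = -0.098, so a root lies in (0, 1).
Binary case is linear: z₁(K₁−1)(1+V/F(K₂−1)) + z₂(K₂−1)(1+V/F(K₁−1)) = 0
⇒ V/F = [z₁(K₁−1)+z₂(K₂−1)] / [−(K₁−1)(K₂−1)] = 0.8155/0.9041 = 0.902
Compositions from xᵢ = zᵢ/(1+V/F(Kᵢ−1)), yᵢ = Kᵢxᵢ:
  A: x = 0.305, y = 0.743
  B: x = 0.695, y = 0.257

x_B = 0.695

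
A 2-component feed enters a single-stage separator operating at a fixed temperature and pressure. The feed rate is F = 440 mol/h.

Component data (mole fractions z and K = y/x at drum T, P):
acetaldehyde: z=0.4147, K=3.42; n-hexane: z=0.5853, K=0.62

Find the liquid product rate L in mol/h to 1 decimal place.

L = 66.2 mol/h

Rachford–Rice: g(β) = Σ zᵢ(Kᵢ−1)/(1+β(Kᵢ−1)) = 0.
g(0) = ΣzᵢKᵢ − 1 = 0.7812 and g(1) = 1 − Σzᵢ/Kᵢ = -0.0653, so a root lies in (0, 1).
Newton–Raphson from β = 0.5:
  β = 0.5000: g = 0.17952, g' = -0.6261 → β = 0.7867
  β = 0.7867: g = 0.02833, g' = -0.4600 → β = 0.8483
  β = 0.8483: g = 0.00050, g' = -0.4446 → β = 0.8495
Converged at β = 0.8495.
Then V = β·F = 0.8495·440 = 373.8 mol/h and L = F − V = 66.2 mol/h.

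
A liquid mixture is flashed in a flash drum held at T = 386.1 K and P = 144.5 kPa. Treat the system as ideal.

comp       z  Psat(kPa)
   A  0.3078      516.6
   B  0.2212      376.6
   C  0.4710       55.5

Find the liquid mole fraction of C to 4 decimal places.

Raoult's law: Kᵢ = Pᵢˢᵃᵗ/P = Pᵢˢᵃᵗ/144.5.
  K_A = 516.6/144.5 = 3.575087, K_B = 376.6/144.5 = 2.606228, K_C = 55.5/144.5 = 0.384083
Iterate (Newton) starting at V/F = 0.5:
  V/F = 0.5000: g = 0.12435, g' = -0.9387 → V/F = 0.6325
  V/F = 0.6325: g = 0.00255, g' = -0.9153 → V/F = 0.6353
Converged at V/F = 0.6353.
Compositions from xᵢ = zᵢ/(1+V/F(Kᵢ−1)), yᵢ = Kᵢxᵢ:
  A: x = 0.1168, y = 0.4175
  B: x = 0.1095, y = 0.2853
  C: x = 0.7737, y = 0.2972

x_C = 0.7737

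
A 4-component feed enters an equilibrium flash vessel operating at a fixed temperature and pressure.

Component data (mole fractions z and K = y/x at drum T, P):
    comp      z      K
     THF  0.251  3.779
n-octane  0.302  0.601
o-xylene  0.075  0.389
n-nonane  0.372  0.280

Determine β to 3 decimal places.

β = 0.160

Let β = V/F and solve Σ zᵢ(Kᵢ−1)/(1+β(Kᵢ−1)) = 0.
Check two-phase: ΣzᵢKᵢ = 1.263 > 1 and Σzᵢ/Kᵢ = 2.090 > 1, so g(0) = 0.263 > 0 and g(1) = -1.090 < 0.
Newton–Raphson from β = 0.69:
  β = 0.690: g = -0.5387, g' = -1.165 → β = 0.227
  β = 0.227: g = -0.0786, g' = -1.099 → β = 0.156
  β = 0.156: g = 0.0058, g' = -1.277 → β = 0.160
Converged at β = 0.160.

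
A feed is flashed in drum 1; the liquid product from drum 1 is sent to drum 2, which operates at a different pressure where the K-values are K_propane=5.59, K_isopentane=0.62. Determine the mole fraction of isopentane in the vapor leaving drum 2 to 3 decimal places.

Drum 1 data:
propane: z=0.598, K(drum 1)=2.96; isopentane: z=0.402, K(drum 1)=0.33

y_isopentane (drum 2) = 0.573

Drum 1:
Rachford–Rice: g(ψ₁) = Σ zᵢ(Kᵢ−1)/(1+ψ₁(Kᵢ−1)) = 0.
Feasibility: ΣzᵢKᵢ = 1.903, Σzᵢ/Kᵢ = 1.420 — both > 1, two phases present.
Newton iteration, ψ₁⁰ = 0.5:
  ψ₁ = 0.500: g = 0.1869, g' = -0.994 → ψ₁ = 0.688
  ψ₁ = 0.688: g = -0.0006, g' = -1.038 → ψ₁ = 0.687
Converged at ψ₁ = 0.687.
Drum-1 compositions:
  propane: x = 0.255, y = 0.754
  isopentane: x = 0.745, y = 0.246
Drum-2 feed = drum-1 liquid: z₂ = (0.2548, 0.7452).
Drum 2:
Rachford–Rice: g(ψ₂) = Σ zᵢ(Kᵢ−1)/(1+ψ₂(Kᵢ−1)) = 0.
Check two-phase: ΣzᵢKᵢ = 1.886 > 1 and Σzᵢ/Kᵢ = 1.248 > 1, so g(0) = 0.886 > 0 and g(1) = -0.248 < 0.
Newton iteration, ψ₂⁰ = 0.5:
  ψ₂ = 0.500: g = 0.0053, g' = -0.658 → ψ₂ = 0.508
Converged at ψ₂ = 0.508.
  propane: x = 0.076, y = 0.427
  isopentane: x = 0.924, y = 0.573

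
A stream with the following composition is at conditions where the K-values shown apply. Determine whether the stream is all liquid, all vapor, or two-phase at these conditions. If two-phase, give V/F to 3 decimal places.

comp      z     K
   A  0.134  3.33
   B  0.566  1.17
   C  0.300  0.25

two-phase, V/F = 0.273

ΣzᵢKᵢ = 1.183; Σzᵢ/Kᵢ = 1.724.
Both exceed 1, so a two-phase solution exists.
Material balance + equilibrium reduce to Σ zᵢ(Kᵢ−1)/(1+ψ(Kᵢ−1)) = 0.
Iterate (Newton) starting at ψ = 0.5:
  ψ = 0.500: g = -0.1271, g' = -0.601 → ψ = 0.289
  ψ = 0.289: g = -0.0087, g' = -0.550 → ψ = 0.273
Converged at ψ = 0.273.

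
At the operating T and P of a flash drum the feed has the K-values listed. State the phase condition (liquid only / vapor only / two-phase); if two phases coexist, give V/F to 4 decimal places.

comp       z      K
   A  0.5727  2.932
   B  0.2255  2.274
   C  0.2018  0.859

ΣzᵢKᵢ = 2.3653; Σzᵢ/Kᵢ = 0.5294.
Since Σzᵢ/Kᵢ < 1 the mixture is above its dew point — single vapor phase.

vapor only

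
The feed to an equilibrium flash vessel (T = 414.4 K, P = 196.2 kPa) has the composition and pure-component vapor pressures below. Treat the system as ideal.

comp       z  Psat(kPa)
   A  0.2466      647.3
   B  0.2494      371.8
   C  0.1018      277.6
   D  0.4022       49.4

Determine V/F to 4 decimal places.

V/F = 0.4709

Raoult's law: Kᵢ = Pᵢˢᵃᵗ/P = Pᵢˢᵃᵗ/196.2.
  K_A = 647.3/196.2 = 3.299185, K_B = 371.8/196.2 = 1.895005, K_C = 277.6/196.2 = 1.414883, K_D = 49.4/196.2 = 0.251784
Rachford–Rice: g(V/F) = Σ zᵢ(Kᵢ−1)/(1+V/F(Kᵢ−1)) = 0.
Check two-phase: ΣzᵢKᵢ = 1.5315 > 1 and Σzᵢ/Kᵢ = 1.8757 > 1, so g(0) = 0.5315 > 0 and g(1) = -0.8757 < 0.
Newton–Raphson from V/F = 0.5:
  V/F = 0.5000: g = -0.02786, g' = -0.9643 → V/F = 0.4711
  V/F = 0.4711: g = -0.00024, g' = -0.9485 → V/F = 0.4709
Converged at V/F = 0.4709.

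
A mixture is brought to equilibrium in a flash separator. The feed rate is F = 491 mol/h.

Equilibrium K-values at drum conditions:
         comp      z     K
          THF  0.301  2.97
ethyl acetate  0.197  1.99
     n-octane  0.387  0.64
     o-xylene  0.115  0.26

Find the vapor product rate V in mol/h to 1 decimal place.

V = 345.0 mol/h

Material balance + equilibrium reduce to Σ zᵢ(Kᵢ−1)/(1+β(Kᵢ−1)) = 0.
Feasibility: ΣzᵢKᵢ = 1.564, Σzᵢ/Kᵢ = 1.247 — both > 1, two phases present.
Iterate (Newton) starting at β = 0.39:
  β = 0.390: g = 0.1943, g' = -0.666 → β = 0.682
  β = 0.682: g = 0.0132, g' = -0.626 → β = 0.703
Converged at β = 0.703.
Then V = β·F = 0.7026·491 = 345.0 mol/h and L = F − V = 146.0 mol/h.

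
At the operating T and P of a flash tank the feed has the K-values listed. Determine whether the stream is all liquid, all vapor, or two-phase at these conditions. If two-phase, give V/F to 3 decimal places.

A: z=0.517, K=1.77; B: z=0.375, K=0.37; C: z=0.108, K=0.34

two-phase, V/F = 0.185

ΣzᵢKᵢ = 1.091; Σzᵢ/Kᵢ = 1.623.
Both exceed 1, so a two-phase solution exists.
Rachford–Rice: g(ψ) = Σ zᵢ(Kᵢ−1)/(1+ψ(Kᵢ−1)) = 0.
Newton iteration, ψ⁰ = 0.5:
  ψ = 0.500: g = -0.1638, g' = -0.582 → ψ = 0.218
  ψ = 0.218: g = -0.0164, g' = -0.489 → ψ = 0.185
Converged at ψ = 0.185.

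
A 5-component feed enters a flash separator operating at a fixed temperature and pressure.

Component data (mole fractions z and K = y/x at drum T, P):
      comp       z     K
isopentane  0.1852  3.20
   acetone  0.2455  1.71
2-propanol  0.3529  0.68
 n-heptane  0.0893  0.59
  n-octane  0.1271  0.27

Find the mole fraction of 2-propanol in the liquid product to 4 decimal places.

x_2-propanol = 0.4189

Let ψ = V/F and solve Σ zᵢ(Kᵢ−1)/(1+ψ(Kᵢ−1)) = 0.
Feasibility: ΣzᵢKᵢ = 1.3394, Σzᵢ/Kᵢ = 1.3425 — both > 1, two phases present.
Newton–Raphson from ψ = 0.5:
  ψ = 0.5000: g = -0.00395, g' = -0.5136 → ψ = 0.4923
Converged at ψ = 0.4923.
Compositions from xᵢ = zᵢ/(1+ψ(Kᵢ−1)), yᵢ = Kᵢxᵢ:
  isopentane: x = 0.0889, y = 0.2845
  acetone: x = 0.1819, y = 0.3111
  2-propanol: x = 0.4189, y = 0.2848
  n-heptane: x = 0.1119, y = 0.0660
  n-octane: x = 0.1984, y = 0.0536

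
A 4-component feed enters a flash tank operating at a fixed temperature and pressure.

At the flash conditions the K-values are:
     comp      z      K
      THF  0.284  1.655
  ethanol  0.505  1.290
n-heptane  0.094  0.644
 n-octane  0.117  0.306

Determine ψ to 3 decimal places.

ψ = 0.829

Material balance + equilibrium reduce to Σ zᵢ(Kᵢ−1)/(1+ψ(Kᵢ−1)) = 0.
Feasibility: ΣzᵢKᵢ = 1.218, Σzᵢ/Kᵢ = 1.091 — both > 1, two phases present.
Newton iteration, ψ⁰ = 0.5:
  ψ = 0.500: g = 0.1030, g' = -0.251 → ψ = 0.910
  ψ = 0.910: g = -0.0373, g' = -0.515 → ψ = 0.837
  ψ = 0.837: g = -0.0035, g' = -0.424 → ψ = 0.829
Converged at ψ = 0.829.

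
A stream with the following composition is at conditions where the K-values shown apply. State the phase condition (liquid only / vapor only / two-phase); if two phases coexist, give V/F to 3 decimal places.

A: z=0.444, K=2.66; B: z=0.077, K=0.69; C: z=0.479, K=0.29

ΣzᵢKᵢ = 1.373; Σzᵢ/Kᵢ = 1.930.
Both exceed 1, so a two-phase solution exists.
Rachford–Rice: g(ψ) = Σ zᵢ(Kᵢ−1)/(1+ψ(Kᵢ−1)) = 0.
Iterate (Newton) starting at ψ = 0.5:
  ψ = 0.500: g = -0.1528, g' = -0.956 → ψ = 0.340
  ψ = 0.340: g = -0.0041, g' = -0.929 → ψ = 0.336
Converged at ψ = 0.336.

two-phase, V/F = 0.336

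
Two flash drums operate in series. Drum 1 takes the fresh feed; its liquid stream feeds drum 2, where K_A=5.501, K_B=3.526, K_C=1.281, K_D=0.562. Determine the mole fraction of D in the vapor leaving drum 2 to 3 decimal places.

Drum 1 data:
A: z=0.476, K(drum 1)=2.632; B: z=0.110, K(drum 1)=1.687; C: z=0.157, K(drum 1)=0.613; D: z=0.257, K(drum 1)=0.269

y_D (drum 2) = 0.425

Drum 1:
Material balance + equilibrium reduce to Σ zᵢ(Kᵢ−1)/(1+ψ₁(Kᵢ−1)) = 0.
g(0) = ΣzᵢKᵢ − 1 = 0.604 and g(1) = 1 − Σzᵢ/Kᵢ = -0.458, so a root lies in (0, 1).
Newton iteration, ψ₁⁰ = 0.5:
  ψ₁ = 0.500: g = 0.1126, g' = -0.790 → ψ₁ = 0.642
  ψ₁ = 0.642: g = -0.0034, g' = -0.857 → ψ₁ = 0.638
Converged at ψ₁ = 0.638.
Drum-1 compositions:
  A: x = 0.233, y = 0.614
  B: x = 0.076, y = 0.129
  C: x = 0.209, y = 0.128
  D: x = 0.482, y = 0.130
Drum-2 feed = drum-1 liquid: z₂ = (0.2331, 0.0765, 0.2085, 0.4819).
Drum 2:
Rachford–Rice: g(ψ₂) = Σ zᵢ(Kᵢ−1)/(1+ψ₂(Kᵢ−1)) = 0.
Check two-phase: ΣzᵢKᵢ = 2.090 > 1 and Σzᵢ/Kᵢ = 1.084 > 1, so g(0) = 1.090 > 0 and g(1) = -0.084 < 0.
Iterate (Newton) starting at ψ₂ = 0.33:
  ψ₂ = 0.330: g = 0.3344, g' = -1.050 → ψ₂ = 0.649
  ψ₂ = 0.649: g = 0.0957, g' = -0.570 → ψ₂ = 0.816
  ψ₂ = 0.816: g = 0.0066, g' = -0.503 → ψ₂ = 0.830
Converged at ψ₂ = 0.830.
  A: x = 0.049, y = 0.271
  B: x = 0.025, y = 0.087
  C: x = 0.169, y = 0.217
  D: x = 0.757, y = 0.425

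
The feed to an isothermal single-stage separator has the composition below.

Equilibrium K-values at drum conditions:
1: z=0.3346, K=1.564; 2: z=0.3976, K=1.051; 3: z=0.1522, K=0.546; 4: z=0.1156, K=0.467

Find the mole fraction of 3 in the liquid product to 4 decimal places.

Iterate (Newton) starting at β = 0.5:
  β = 0.5000: g = -0.00642, g' = -0.1793 → β = 0.4642
  β = 0.4642: g = -0.00006, g' = -0.1762 → β = 0.4639
Converged at β = 0.4639.
Compositions from xᵢ = zᵢ/(1+β(Kᵢ−1)), yᵢ = Kᵢxᵢ:
  1: x = 0.2652, y = 0.4148
  2: x = 0.3884, y = 0.4082
  3: x = 0.1928, y = 0.1053
  4: x = 0.1536, y = 0.0717

x_3 = 0.1928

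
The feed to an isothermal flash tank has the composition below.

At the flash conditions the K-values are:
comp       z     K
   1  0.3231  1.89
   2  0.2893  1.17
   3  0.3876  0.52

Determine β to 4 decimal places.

Newton iteration, β⁰ = 0.66:
  β = 0.6600: g = -0.04695, g' = -0.2996 → β = 0.5033
  β = 0.5033: g = -0.00141, g' = -0.2844 → β = 0.4984
Converged at β = 0.4983.

β = 0.4983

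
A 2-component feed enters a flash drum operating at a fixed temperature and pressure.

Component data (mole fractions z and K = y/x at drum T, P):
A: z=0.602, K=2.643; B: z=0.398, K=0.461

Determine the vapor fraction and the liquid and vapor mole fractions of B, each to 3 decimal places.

ψ = 0.875, x_B = 0.753, y_B = 0.347

Material balance + equilibrium reduce to Σ zᵢ(Kᵢ−1)/(1+ψ(Kᵢ−1)) = 0.
g(0) = ΣzᵢKᵢ − 1 = 0.775 and g(1) = 1 − Σzᵢ/Kᵢ = -0.091, so a root lies in (0, 1).
Iterate (Newton) starting at ψ = 0.37:
  ψ = 0.370: g = 0.3472, g' = -0.809 → ψ = 0.799
  ψ = 0.799: g = 0.0508, g' = -0.661 → ψ = 0.876
  ψ = 0.876: g = -0.0009, g' = -0.688 → ψ = 0.875
Converged at ψ = 0.875.
Compositions from xᵢ = zᵢ/(1+ψ(Kᵢ−1)), yᵢ = Kᵢxᵢ:
  A: x = 0.247, y = 0.653
  B: x = 0.753, y = 0.347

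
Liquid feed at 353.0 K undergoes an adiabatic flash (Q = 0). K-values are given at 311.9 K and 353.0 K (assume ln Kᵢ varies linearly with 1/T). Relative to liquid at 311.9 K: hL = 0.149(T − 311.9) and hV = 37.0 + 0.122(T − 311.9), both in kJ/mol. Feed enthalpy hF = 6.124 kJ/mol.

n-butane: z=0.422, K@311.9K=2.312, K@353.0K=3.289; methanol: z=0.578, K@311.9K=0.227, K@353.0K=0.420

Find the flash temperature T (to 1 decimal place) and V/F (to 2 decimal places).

T = 316.3 K, V/F = 0.15

Adiabatic flash: solve Rachford–Rice at each trial T, then check hF = ψ·hV(T) + (1−ψ)·hL(T).
  T = 311.9 K: K = (2.312, 0.227), RR gives ψ = 0.105, H_out = 3.899 kJ/mol
  T = 353.0 K: K = (3.289, 0.420), RR gives ψ = 0.475, H_out = 23.174 kJ/mol
  T = 332.4 K: K = (2.787, 0.314), RR gives ψ = 0.292, H_out = 13.699 kJ/mol
  T = 322.1 K: K = (2.545, 0.268), RR gives ψ = 0.203, H_out = 8.959 kJ/mol
  T = 317.0 K: K = (2.427, 0.247), RR gives ψ = 0.156, H_out = 6.496 kJ/mol
  T = 314.4 K: K = (2.368, 0.237), RR gives ψ = 0.130, H_out = 5.191 kJ/mol
  T = 315.7 K: K = (2.398, 0.242), RR gives ψ = 0.143, H_out = 5.848 kJ/mol
Linear interpolation between T = 315.7 (H_out = 5.848) and T = 317.0 (H_out = 6.496) on hF = 6.124 gives T ≈ 316.3 K, at which ψ = 0.15.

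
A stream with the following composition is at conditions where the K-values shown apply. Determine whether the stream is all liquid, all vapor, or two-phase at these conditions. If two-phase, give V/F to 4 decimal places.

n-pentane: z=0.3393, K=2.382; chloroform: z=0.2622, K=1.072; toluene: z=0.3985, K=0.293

ΣzᵢKᵢ = 1.2061; Σzᵢ/Kᵢ = 1.7471.
Both exceed 1, so a two-phase solution exists.
Newton iteration, ψ⁰ = 0.51:
  ψ = 0.5100: g = -0.14735, g' = -0.7114 → ψ = 0.3029
  ψ = 0.3029: g = -0.00948, g' = -0.6459 → ψ = 0.2882
Converged at ψ = 0.2882.

two-phase, V/F = 0.2882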